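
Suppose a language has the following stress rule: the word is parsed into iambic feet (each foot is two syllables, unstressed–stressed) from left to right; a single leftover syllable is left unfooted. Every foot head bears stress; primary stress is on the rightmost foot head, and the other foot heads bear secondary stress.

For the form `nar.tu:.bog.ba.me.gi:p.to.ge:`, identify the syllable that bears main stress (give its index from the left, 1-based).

Parse left to right into iambic (σˈσ) feet: (nar.ˈtu:) (bog.ˈba) (me.ˈgi:p) (to.ˈge:).
Foot heads (stressed positions): 2, 4, 6, 8.
End Rule Rightmost: primary stress on the rightmost head = syllable 8.
Primary stress: syllable 8 → nar.tu:.bog.ba.me.gi:p.to.ˈge:.

8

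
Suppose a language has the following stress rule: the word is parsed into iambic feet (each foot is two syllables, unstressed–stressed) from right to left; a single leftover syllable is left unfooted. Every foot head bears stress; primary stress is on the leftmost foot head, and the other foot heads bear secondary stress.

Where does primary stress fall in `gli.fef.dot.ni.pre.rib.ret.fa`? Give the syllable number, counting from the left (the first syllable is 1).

Parse right to left into iambic (σˈσ) feet: (gli.ˈfef) (dot.ˈni) (pre.ˈrib) (ret.ˈfa).
Foot heads (stressed positions): 2, 4, 6, 8.
End Rule Leftmost: primary stress on the leftmost head = syllable 2.
Primary stress: syllable 2 → gli.ˈfef.dot.ni.pre.rib.ret.fa.

2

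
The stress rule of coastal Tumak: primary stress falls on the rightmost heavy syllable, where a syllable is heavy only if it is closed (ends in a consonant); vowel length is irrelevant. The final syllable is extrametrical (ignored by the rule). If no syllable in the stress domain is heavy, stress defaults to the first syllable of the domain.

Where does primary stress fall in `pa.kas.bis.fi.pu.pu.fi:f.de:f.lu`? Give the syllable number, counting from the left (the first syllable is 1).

The final syllable (9, lu) is extrametrical; the stress domain is syllables 1–8.
Weights: 1 pa L, 2 kas H, 3 bis H, 4 fi L, 5 pu L, 6 pu L, 7 fi:f H, 8 de:f H.
Heavy syllables in the domain: 2, 3, 7, 8. The rightmost is syllable 8 (de:f).
Primary stress: syllable 8 → pa.kas.bis.fi.pu.pu.fi:f.ˈde:f.lu.

8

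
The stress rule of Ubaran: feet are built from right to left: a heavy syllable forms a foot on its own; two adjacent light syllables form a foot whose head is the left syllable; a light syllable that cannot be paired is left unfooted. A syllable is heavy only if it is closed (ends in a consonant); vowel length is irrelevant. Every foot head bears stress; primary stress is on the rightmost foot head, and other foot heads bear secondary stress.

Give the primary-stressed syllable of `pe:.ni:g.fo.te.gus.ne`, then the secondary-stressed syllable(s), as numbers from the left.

Weights: 1 pe: L, 2 ni:g H, 3 fo L, 4 te L, 5 gus H, 6 ne L.
Parse right to left (heavy = foot alone; LL = one foot; stranded L unfooted): pe: (ˈni:g) (ˈfo.te) (ˈgus) ne.
Foot heads: 2, 3, 5.
Primary stress on the rightmost head = syllable 5.
Secondary stress on 2, 3: pe:.ˌni:g.ˌfo.te.ˈgus.ne.

primary 5, secondary 2, 3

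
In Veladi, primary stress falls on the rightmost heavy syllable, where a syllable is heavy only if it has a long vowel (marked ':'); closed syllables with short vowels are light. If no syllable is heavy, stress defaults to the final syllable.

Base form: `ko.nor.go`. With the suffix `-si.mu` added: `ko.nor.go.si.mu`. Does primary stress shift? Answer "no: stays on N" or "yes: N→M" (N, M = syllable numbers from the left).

Base `ko.nor.go` (3 syllables):
  Weights: 1 ko L, 2 nor L, 3 go L.
  No heavy syllable in the domain; default to the final syllable = syllable 3.
  → primary stress on syllable 3.
Suffixed `ko.nor.go.si.mu` (5 syllables):
  Weights: 1 ko L, 2 nor L, 3 go L, 4 si L, 5 mu L.
  No heavy syllable in the domain; default to the final syllable = syllable 5.
  → primary stress on syllable 5.

yes: 3→5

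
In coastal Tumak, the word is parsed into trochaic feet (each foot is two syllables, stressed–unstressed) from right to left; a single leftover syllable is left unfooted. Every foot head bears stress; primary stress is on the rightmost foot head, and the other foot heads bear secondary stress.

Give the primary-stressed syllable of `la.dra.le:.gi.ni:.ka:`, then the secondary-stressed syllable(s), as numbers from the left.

primary 5, secondary 1, 3

Parse right to left into trochaic (ˈσσ) feet: (ˈla.dra) (ˈle:.gi) (ˈni:.ka:).
Foot heads (stressed positions): 1, 3, 5.
End Rule Rightmost: primary stress on the rightmost head = syllable 5.
Secondary stress on 1, 3: ˌla.dra.ˌle:.gi.ˈni:.ka:.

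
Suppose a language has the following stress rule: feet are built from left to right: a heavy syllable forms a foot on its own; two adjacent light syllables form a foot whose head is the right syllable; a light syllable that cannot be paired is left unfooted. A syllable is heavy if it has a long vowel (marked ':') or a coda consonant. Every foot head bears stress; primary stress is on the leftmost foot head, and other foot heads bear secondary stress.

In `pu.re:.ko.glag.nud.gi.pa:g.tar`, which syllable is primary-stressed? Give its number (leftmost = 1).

Weights: 1 pu L, 2 re: H, 3 ko L, 4 glag H, 5 nud H, 6 gi L, 7 pa:g H, 8 tar H.
Parse left to right (heavy = foot alone; LL = one foot; stranded L unfooted): pu (ˈre:) ko (ˈglag) (ˈnud) gi (ˈpa:g) (ˈtar).
Foot heads: 2, 4, 5, 7, 8.
Primary stress on the leftmost head = syllable 2.
Primary stress: syllable 2 → pu.ˈre:.ko.glag.nud.gi.pa:g.tar.

2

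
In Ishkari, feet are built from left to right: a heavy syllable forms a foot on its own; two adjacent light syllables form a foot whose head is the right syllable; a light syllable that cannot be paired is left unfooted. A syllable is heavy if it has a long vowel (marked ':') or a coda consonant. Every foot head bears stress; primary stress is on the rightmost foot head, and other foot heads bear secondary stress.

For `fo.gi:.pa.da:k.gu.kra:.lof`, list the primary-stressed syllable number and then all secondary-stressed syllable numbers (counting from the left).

primary 7, secondary 2, 4, 6

Weights: 1 fo L, 2 gi: H, 3 pa L, 4 da:k H, 5 gu L, 6 kra: H, 7 lof H.
Parse left to right (heavy = foot alone; LL = one foot; stranded L unfooted): fo (ˈgi:) pa (ˈda:k) gu (ˈkra:) (ˈlof).
Foot heads: 2, 4, 6, 7.
Primary stress on the rightmost head = syllable 7.
Secondary stress on 2, 4, 6: fo.ˌgi:.pa.ˌda:k.gu.ˌkra:.ˈlof.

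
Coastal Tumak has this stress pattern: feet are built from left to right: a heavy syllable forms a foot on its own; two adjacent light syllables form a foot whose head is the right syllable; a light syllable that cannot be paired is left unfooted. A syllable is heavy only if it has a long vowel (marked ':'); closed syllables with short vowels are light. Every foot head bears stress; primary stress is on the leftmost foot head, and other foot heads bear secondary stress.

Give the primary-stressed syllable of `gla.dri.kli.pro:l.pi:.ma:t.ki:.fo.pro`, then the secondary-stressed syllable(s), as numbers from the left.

Weights: 1 gla L, 2 dri L, 3 kli L, 4 pro:l H, 5 pi: H, 6 ma:t H, 7 ki: H, 8 fo L, 9 pro L.
Parse left to right (heavy = foot alone; LL = one foot; stranded L unfooted): (gla.ˈdri) kli (ˈpro:l) (ˈpi:) (ˈma:t) (ˈki:) (fo.ˈpro).
Foot heads: 2, 4, 5, 6, 7, 9.
Primary stress on the leftmost head = syllable 2.
Secondary stress on 4, 5, 6, 7, 9: gla.ˈdri.kli.ˌpro:l.ˌpi:.ˌma:t.ˌki:.fo.ˌpro.

primary 2, secondary 4, 5, 6, 7, 9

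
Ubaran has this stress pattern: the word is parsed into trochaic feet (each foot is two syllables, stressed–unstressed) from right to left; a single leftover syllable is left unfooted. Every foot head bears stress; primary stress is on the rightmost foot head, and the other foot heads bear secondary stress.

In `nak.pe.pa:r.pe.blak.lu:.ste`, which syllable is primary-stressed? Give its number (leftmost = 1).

Parse right to left into trochaic (ˈσσ) feet: nak (ˈpe.pa:r) (ˈpe.blak) (ˈlu:.ste). Syllable 1 is left unfooted.
Foot heads (stressed positions): 2, 4, 6.
End Rule Rightmost: primary stress on the rightmost head = syllable 6.
Primary stress: syllable 6 → nak.pe.pa:r.pe.blak.ˈlu:.ste.

6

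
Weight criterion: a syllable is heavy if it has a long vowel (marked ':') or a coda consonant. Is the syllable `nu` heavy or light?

`nu`: short vowel, open (no coda). Short vowel, open → light.

light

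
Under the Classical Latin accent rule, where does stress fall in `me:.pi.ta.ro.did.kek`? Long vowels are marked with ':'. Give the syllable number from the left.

Classical Latin: stress the penult if heavy (long vowel or closed), else the antepenult.
Weights: 4 ro L, 5 did H, 6 kek H.
The penult (syllable 5, did) is heavy, so it takes stress.
Stress on syllable 5: me:.pi.ta.ro.ˈdid.kek.

5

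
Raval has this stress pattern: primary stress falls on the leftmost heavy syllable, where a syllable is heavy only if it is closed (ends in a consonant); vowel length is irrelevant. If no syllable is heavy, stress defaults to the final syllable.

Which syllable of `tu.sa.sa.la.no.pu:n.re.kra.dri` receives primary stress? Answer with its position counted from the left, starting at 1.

Weights: 1 tu L, 2 sa L, 3 sa L, 4 la L, 5 no L, 6 pu:n H, 7 re L, 8 kra L, 9 dri L.
Heavy syllables in the domain: 6. The leftmost is syllable 6 (pu:n).
Primary stress: syllable 6 → tu.sa.sa.la.no.ˈpu:n.re.kra.dri.

6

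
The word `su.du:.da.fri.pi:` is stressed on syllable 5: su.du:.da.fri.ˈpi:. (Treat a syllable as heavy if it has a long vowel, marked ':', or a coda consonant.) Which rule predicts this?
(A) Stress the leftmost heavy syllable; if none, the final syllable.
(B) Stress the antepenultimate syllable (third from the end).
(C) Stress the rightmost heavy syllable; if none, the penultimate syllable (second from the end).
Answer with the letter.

Rule A → syllable 2 (observed: 5).
Rule B → syllable 3 (observed: 5).
Rule C → syllable 5 ✓.

C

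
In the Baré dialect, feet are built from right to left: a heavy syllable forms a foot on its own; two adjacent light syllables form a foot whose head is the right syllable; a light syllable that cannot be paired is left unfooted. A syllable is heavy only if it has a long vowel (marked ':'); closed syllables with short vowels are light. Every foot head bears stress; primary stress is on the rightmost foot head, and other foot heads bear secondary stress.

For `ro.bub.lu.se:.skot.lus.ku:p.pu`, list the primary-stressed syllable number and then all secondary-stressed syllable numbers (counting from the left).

Weights: 1 ro L, 2 bub L, 3 lu L, 4 se: H, 5 skot L, 6 lus L, 7 ku:p H, 8 pu L.
Parse right to left (heavy = foot alone; LL = one foot; stranded L unfooted): ro (bub.ˈlu) (ˈse:) (skot.ˈlus) (ˈku:p) pu.
Foot heads: 3, 4, 6, 7.
Primary stress on the rightmost head = syllable 7.
Secondary stress on 3, 4, 6: ro.bub.ˌlu.ˌse:.skot.ˌlus.ˈku:p.pu.

primary 7, secondary 3, 4, 6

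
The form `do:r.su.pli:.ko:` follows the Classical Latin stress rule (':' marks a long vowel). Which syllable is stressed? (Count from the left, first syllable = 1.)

Classical Latin: stress the penult if heavy (long vowel or closed), else the antepenult.
Weights: 2 su L, 3 pli: H, 4 ko: H.
The penult (syllable 3, pli:) is heavy, so it takes stress.
Stress on syllable 3: do:r.su.ˈpli:.ko:.

3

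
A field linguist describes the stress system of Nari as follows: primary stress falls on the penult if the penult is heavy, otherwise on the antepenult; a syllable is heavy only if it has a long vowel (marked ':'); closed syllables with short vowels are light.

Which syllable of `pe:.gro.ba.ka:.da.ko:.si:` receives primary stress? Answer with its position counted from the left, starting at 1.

Weights: 5 da L, 6 ko: H, 7 si: H.
The penult (syllable 6, ko:) is heavy, so it takes stress.
Primary stress: syllable 6 → pe:.gro.ba.ka:.da.ˈko:.si:.

6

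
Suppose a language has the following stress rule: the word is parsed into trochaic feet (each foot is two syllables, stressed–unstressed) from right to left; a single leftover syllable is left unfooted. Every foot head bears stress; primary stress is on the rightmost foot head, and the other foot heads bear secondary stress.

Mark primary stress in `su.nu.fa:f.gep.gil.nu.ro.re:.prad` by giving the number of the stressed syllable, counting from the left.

Parse right to left into trochaic (ˈσσ) feet: su (ˈnu.fa:f) (ˈgep.gil) (ˈnu.ro) (ˈre:.prad). Syllable 1 is left unfooted.
Foot heads (stressed positions): 2, 4, 6, 8.
End Rule Rightmost: primary stress on the rightmost head = syllable 8.
Primary stress: syllable 8 → su.nu.fa:f.gep.gil.nu.ro.ˈre:.prad.

8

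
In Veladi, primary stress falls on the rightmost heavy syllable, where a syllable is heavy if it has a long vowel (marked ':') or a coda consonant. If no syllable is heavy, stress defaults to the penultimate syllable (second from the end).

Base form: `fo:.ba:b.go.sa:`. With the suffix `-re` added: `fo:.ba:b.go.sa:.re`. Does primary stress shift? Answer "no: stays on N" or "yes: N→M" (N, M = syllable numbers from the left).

Base `fo:.ba:b.go.sa:` (4 syllables):
  Weights: 1 fo: H, 2 ba:b H, 3 go L, 4 sa: H.
  Heavy syllables in the domain: 1, 2, 4. The rightmost is syllable 4 (sa:).
  → primary stress on syllable 4.
Suffixed `fo:.ba:b.go.sa:.re` (5 syllables):
  Weights: 1 fo: H, 2 ba:b H, 3 go L, 4 sa: H, 5 re L.
  Heavy syllables in the domain: 1, 2, 4. The rightmost is syllable 4 (sa:).
  → primary stress on syllable 4.

no: stays on 4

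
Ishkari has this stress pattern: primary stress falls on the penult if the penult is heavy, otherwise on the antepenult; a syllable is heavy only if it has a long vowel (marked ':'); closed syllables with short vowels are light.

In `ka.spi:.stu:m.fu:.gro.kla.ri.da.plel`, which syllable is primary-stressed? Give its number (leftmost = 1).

7

Weights: 7 ri L, 8 da L, 9 plel L.
The penult (syllable 8, da) is light, so stress falls on the antepenult (syllable 7, ri).
Primary stress: syllable 7 → ka.spi:.stu:m.fu:.gro.kla.ˈri.da.plel.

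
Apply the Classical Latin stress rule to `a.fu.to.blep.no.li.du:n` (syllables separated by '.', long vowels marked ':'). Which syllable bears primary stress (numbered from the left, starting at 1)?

5

Classical Latin: stress the penult if heavy (long vowel or closed), else the antepenult.
Weights: 5 no L, 6 li L, 7 du:n H.
The penult (syllable 6, li) is light, so stress falls on the antepenult (syllable 5, no).
Stress on syllable 5: a.fu.to.blep.ˈno.li.du:n.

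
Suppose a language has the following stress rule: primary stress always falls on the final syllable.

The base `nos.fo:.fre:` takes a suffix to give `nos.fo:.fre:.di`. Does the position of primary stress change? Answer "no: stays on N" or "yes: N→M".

yes: 3→4

Base `nos.fo:.fre:` (3 syllables):
  The word has 3 syllables; the final syllable is syllable 3 (fre:).
  → primary stress on syllable 3.
Suffixed `nos.fo:.fre:.di` (4 syllables):
  The word has 4 syllables; the final syllable is syllable 4 (di).
  → primary stress on syllable 4.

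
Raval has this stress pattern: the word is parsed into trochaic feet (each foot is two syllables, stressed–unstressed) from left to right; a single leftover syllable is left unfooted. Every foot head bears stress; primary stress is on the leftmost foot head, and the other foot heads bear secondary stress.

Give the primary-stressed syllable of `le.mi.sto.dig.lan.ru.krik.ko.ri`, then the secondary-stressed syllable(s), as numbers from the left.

Parse left to right into trochaic (ˈσσ) feet: (ˈle.mi) (ˈsto.dig) (ˈlan.ru) (ˈkrik.ko) ri. Syllable 9 is left unfooted.
Foot heads (stressed positions): 1, 3, 5, 7.
End Rule Leftmost: primary stress on the leftmost head = syllable 1.
Secondary stress on 3, 5, 7: ˈle.mi.ˌsto.dig.ˌlan.ru.ˌkrik.ko.ri.

primary 1, secondary 3, 5, 7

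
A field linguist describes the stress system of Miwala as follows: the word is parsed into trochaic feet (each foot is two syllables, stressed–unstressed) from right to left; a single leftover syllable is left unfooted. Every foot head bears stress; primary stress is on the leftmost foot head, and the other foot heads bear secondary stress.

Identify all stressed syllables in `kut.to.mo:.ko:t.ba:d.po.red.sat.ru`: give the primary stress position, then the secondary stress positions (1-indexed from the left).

Parse right to left into trochaic (ˈσσ) feet: kut (ˈto.mo:) (ˈko:t.ba:d) (ˈpo.red) (ˈsat.ru). Syllable 1 is left unfooted.
Foot heads (stressed positions): 2, 4, 6, 8.
End Rule Leftmost: primary stress on the leftmost head = syllable 2.
Secondary stress on 4, 6, 8: kut.ˈto.mo:.ˌko:t.ba:d.ˌpo.red.ˌsat.ru.

primary 2, secondary 4, 6, 8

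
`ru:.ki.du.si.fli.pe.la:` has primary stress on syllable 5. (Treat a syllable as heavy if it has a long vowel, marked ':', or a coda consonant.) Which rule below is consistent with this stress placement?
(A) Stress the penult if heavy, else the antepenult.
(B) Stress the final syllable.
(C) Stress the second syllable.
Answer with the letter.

Rule A → syllable 5 ✓.
Rule B → syllable 7 (observed: 5).
Rule C → syllable 2 (observed: 5).

A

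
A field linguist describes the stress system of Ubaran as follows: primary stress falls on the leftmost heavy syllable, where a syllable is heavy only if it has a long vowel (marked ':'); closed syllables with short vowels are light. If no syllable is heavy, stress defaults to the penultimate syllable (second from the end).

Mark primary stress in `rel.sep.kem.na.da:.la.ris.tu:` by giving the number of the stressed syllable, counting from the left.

5

Weights: 1 rel L, 2 sep L, 3 kem L, 4 na L, 5 da: H, 6 la L, 7 ris L, 8 tu: H.
Heavy syllables in the domain: 5, 8. The leftmost is syllable 5 (da:).
Primary stress: syllable 5 → rel.sep.kem.na.ˈda:.la.ris.tu:.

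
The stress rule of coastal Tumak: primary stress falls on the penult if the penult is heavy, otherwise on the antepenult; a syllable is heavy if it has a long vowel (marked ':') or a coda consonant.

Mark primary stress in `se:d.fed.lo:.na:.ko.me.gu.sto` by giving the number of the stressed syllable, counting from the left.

6

Weights: 6 me L, 7 gu L, 8 sto L.
The penult (syllable 7, gu) is light, so stress falls on the antepenult (syllable 6, me).
Primary stress: syllable 6 → se:d.fed.lo:.na:.ko.ˈme.gu.sto.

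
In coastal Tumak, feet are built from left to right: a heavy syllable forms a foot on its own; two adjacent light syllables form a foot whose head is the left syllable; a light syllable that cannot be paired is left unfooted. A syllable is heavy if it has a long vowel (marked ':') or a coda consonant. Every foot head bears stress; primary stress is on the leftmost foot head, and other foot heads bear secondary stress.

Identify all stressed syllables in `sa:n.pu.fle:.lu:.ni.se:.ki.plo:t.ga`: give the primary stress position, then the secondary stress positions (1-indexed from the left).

Weights: 1 sa:n H, 2 pu L, 3 fle: H, 4 lu: H, 5 ni L, 6 se: H, 7 ki L, 8 plo:t H, 9 ga L.
Parse left to right (heavy = foot alone; LL = one foot; stranded L unfooted): (ˈsa:n) pu (ˈfle:) (ˈlu:) ni (ˈse:) ki (ˈplo:t) ga.
Foot heads: 1, 3, 4, 6, 8.
Primary stress on the leftmost head = syllable 1.
Secondary stress on 3, 4, 6, 8: ˈsa:n.pu.ˌfle:.ˌlu:.ni.ˌse:.ki.ˌplo:t.ga.

primary 1, secondary 3, 4, 6, 8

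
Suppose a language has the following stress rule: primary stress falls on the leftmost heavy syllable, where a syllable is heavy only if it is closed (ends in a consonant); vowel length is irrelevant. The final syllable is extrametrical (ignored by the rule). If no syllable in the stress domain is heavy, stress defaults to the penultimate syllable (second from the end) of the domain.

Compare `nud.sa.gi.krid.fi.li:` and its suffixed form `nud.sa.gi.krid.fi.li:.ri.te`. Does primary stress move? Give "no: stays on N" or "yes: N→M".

Base `nud.sa.gi.krid.fi.li:` (6 syllables):
  The final syllable (6, li:) is extrametrical; the stress domain is syllables 1–5.
  Weights: 1 nud H, 2 sa L, 3 gi L, 4 krid H, 5 fi L.
  Heavy syllables in the domain: 1, 4. The leftmost is syllable 1 (nud).
  → primary stress on syllable 1.
Suffixed `nud.sa.gi.krid.fi.li:.ri.te` (8 syllables):
  The final syllable (8, te) is extrametrical; the stress domain is syllables 1–7.
  Weights: 1 nud H, 2 sa L, 3 gi L, 4 krid H, 5 fi L, 6 li: L, 7 ri L.
  Heavy syllables in the domain: 1, 4. The leftmost is syllable 1 (nud).
  → primary stress on syllable 1.

no: stays on 1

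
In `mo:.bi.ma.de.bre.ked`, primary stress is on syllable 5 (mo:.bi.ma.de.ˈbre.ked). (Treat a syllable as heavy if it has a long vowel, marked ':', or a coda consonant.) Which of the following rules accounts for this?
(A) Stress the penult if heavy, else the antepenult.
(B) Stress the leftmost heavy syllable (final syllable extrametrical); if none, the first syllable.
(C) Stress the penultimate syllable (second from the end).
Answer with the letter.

Rule A → syllable 4 (observed: 5).
Rule B → syllable 1 (observed: 5).
Rule C → syllable 5 ✓.

C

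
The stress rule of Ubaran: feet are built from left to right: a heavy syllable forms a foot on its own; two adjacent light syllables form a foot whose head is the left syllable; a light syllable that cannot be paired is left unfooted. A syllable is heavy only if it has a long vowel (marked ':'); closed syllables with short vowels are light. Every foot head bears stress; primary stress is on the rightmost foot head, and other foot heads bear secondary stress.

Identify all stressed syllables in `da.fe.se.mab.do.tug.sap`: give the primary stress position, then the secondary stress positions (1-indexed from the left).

primary 5, secondary 1, 3

Weights: 1 da L, 2 fe L, 3 se L, 4 mab L, 5 do L, 6 tug L, 7 sap L.
Parse left to right (heavy = foot alone; LL = one foot; stranded L unfooted): (ˈda.fe) (ˈse.mab) (ˈdo.tug) sap.
Foot heads: 1, 3, 5.
Primary stress on the rightmost head = syllable 5.
Secondary stress on 1, 3: ˌda.fe.ˌse.mab.ˈdo.tug.sap.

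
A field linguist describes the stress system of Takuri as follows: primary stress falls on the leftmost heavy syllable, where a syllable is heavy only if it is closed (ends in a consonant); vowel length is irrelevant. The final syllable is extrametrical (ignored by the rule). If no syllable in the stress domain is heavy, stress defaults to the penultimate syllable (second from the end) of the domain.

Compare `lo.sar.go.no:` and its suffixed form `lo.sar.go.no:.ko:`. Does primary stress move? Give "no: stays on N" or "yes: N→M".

no: stays on 2

Base `lo.sar.go.no:` (4 syllables):
  The final syllable (4, no:) is extrametrical; the stress domain is syllables 1–3.
  Weights: 1 lo L, 2 sar H, 3 go L.
  Heavy syllables in the domain: 2. The leftmost is syllable 2 (sar).
  → primary stress on syllable 2.
Suffixed `lo.sar.go.no:.ko:` (5 syllables):
  The final syllable (5, ko:) is extrametrical; the stress domain is syllables 1–4.
  Weights: 1 lo L, 2 sar H, 3 go L, 4 no: L.
  Heavy syllables in the domain: 2. The leftmost is syllable 2 (sar).
  → primary stress on syllable 2.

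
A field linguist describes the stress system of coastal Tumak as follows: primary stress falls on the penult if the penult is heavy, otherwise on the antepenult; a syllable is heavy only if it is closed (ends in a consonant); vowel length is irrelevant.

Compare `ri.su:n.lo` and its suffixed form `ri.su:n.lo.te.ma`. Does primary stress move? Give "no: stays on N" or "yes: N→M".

Base `ri.su:n.lo` (3 syllables):
  Weights: 1 ri L, 2 su:n H, 3 lo L.
  The penult (syllable 2, su:n) is heavy, so it takes stress.
  → primary stress on syllable 2.
Suffixed `ri.su:n.lo.te.ma` (5 syllables):
  Weights: 3 lo L, 4 te L, 5 ma L.
  The penult (syllable 4, te) is light, so stress falls on the antepenult (syllable 3, lo).
  → primary stress on syllable 3.

yes: 2→3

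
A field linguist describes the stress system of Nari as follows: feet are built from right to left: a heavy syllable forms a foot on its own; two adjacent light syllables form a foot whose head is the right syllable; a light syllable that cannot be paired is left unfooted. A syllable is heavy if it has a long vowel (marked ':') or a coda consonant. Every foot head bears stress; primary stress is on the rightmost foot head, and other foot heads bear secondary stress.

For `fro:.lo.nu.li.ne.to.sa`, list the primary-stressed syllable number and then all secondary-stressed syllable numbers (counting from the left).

primary 7, secondary 1, 3, 5

Weights: 1 fro: H, 2 lo L, 3 nu L, 4 li L, 5 ne L, 6 to L, 7 sa L.
Parse right to left (heavy = foot alone; LL = one foot; stranded L unfooted): (ˈfro:) (lo.ˈnu) (li.ˈne) (to.ˈsa).
Foot heads: 1, 3, 5, 7.
Primary stress on the rightmost head = syllable 7.
Secondary stress on 1, 3, 5: ˌfro:.lo.ˌnu.li.ˌne.to.ˈsa.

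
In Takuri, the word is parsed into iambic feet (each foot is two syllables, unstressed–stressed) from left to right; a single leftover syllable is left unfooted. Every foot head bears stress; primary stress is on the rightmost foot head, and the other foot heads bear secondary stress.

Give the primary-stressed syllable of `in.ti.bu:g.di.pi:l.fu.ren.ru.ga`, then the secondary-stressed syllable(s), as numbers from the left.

primary 8, secondary 2, 4, 6

Parse left to right into iambic (σˈσ) feet: (in.ˈti) (bu:g.ˈdi) (pi:l.ˈfu) (ren.ˈru) ga. Syllable 9 is left unfooted.
Foot heads (stressed positions): 2, 4, 6, 8.
End Rule Rightmost: primary stress on the rightmost head = syllable 8.
Secondary stress on 2, 4, 6: in.ˌti.bu:g.ˌdi.pi:l.ˌfu.ren.ˈru.ga.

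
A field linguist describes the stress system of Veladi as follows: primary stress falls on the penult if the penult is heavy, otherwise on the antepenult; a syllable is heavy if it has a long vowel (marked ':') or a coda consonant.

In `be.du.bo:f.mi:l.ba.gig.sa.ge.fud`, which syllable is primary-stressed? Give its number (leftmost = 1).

Weights: 7 sa L, 8 ge L, 9 fud H.
The penult (syllable 8, ge) is light, so stress falls on the antepenult (syllable 7, sa).
Primary stress: syllable 7 → be.du.bo:f.mi:l.ba.gig.ˈsa.ge.fud.

7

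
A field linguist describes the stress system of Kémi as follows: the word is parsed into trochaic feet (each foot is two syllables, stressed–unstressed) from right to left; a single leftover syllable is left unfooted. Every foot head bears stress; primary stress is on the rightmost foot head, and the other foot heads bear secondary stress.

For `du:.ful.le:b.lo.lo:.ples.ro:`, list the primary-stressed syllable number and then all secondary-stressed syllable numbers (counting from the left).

Parse right to left into trochaic (ˈσσ) feet: du: (ˈful.le:b) (ˈlo.lo:) (ˈples.ro:). Syllable 1 is left unfooted.
Foot heads (stressed positions): 2, 4, 6.
End Rule Rightmost: primary stress on the rightmost head = syllable 6.
Secondary stress on 2, 4: du:.ˌful.le:b.ˌlo.lo:.ˈples.ro:.

primary 6, secondary 2, 4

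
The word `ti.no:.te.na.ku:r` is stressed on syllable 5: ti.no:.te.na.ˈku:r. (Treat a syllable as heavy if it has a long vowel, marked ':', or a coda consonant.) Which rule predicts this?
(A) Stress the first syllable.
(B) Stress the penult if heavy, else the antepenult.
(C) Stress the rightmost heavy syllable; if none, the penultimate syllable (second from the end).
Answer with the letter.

Rule A → syllable 1 (observed: 5).
Rule B → syllable 3 (observed: 5).
Rule C → syllable 5 ✓.

C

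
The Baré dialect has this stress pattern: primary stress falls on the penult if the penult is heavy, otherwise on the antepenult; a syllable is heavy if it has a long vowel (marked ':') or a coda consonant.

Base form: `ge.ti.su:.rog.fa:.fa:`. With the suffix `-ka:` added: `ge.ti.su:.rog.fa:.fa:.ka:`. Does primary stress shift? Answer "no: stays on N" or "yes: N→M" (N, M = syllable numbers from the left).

yes: 5→6

Base `ge.ti.su:.rog.fa:.fa:` (6 syllables):
  Weights: 4 rog H, 5 fa: H, 6 fa: H.
  The penult (syllable 5, fa:) is heavy, so it takes stress.
  → primary stress on syllable 5.
Suffixed `ge.ti.su:.rog.fa:.fa:.ka:` (7 syllables):
  Weights: 5 fa: H, 6 fa: H, 7 ka: H.
  The penult (syllable 6, fa:) is heavy, so it takes stress.
  → primary stress on syllable 6.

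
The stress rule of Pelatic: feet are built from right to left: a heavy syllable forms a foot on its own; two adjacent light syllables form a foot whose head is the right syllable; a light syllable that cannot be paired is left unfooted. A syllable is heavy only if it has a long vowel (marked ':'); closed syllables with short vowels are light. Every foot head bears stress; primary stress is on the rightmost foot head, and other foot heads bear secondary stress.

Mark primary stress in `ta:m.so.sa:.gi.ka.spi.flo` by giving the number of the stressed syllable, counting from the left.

Weights: 1 ta:m H, 2 so L, 3 sa: H, 4 gi L, 5 ka L, 6 spi L, 7 flo L.
Parse right to left (heavy = foot alone; LL = one foot; stranded L unfooted): (ˈta:m) so (ˈsa:) (gi.ˈka) (spi.ˈflo).
Foot heads: 1, 3, 5, 7.
Primary stress on the rightmost head = syllable 7.
Primary stress: syllable 7 → ta:m.so.sa:.gi.ka.spi.ˈflo.

7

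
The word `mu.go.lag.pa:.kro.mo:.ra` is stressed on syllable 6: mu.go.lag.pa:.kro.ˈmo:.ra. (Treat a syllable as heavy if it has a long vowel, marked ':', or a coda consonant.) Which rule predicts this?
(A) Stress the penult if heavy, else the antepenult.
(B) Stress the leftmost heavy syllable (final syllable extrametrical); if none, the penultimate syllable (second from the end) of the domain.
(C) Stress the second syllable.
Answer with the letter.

A

Rule A → syllable 6 ✓.
Rule B → syllable 3 (observed: 6).
Rule C → syllable 2 (observed: 6).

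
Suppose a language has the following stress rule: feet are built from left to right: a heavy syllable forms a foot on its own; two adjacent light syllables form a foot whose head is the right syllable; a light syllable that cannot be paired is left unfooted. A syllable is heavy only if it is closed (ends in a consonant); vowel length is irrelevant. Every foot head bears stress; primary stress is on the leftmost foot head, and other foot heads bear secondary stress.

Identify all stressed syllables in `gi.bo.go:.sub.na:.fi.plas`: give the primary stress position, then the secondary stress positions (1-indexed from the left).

Weights: 1 gi L, 2 bo L, 3 go: L, 4 sub H, 5 na: L, 6 fi L, 7 plas H.
Parse left to right (heavy = foot alone; LL = one foot; stranded L unfooted): (gi.ˈbo) go: (ˈsub) (na:.ˈfi) (ˈplas).
Foot heads: 2, 4, 6, 7.
Primary stress on the leftmost head = syllable 2.
Secondary stress on 4, 6, 7: gi.ˈbo.go:.ˌsub.na:.ˌfi.ˌplas.

primary 2, secondary 4, 6, 7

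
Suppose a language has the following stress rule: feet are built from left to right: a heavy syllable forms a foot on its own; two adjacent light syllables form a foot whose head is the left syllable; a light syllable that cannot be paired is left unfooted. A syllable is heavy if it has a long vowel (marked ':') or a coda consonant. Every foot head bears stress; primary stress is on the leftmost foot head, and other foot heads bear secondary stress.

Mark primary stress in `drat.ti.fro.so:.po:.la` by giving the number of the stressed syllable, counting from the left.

Weights: 1 drat H, 2 ti L, 3 fro L, 4 so: H, 5 po: H, 6 la L.
Parse left to right (heavy = foot alone; LL = one foot; stranded L unfooted): (ˈdrat) (ˈti.fro) (ˈso:) (ˈpo:) la.
Foot heads: 1, 2, 4, 5.
Primary stress on the leftmost head = syllable 1.
Primary stress: syllable 1 → ˈdrat.ti.fro.so:.po:.la.

1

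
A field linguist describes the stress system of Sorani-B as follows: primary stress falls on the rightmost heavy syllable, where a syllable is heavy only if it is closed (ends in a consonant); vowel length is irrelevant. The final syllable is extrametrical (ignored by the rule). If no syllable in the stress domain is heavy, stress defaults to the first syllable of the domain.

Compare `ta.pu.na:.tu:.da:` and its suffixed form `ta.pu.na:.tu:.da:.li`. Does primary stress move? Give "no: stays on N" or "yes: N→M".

no: stays on 1

Base `ta.pu.na:.tu:.da:` (5 syllables):
  The final syllable (5, da:) is extrametrical; the stress domain is syllables 1–4.
  Weights: 1 ta L, 2 pu L, 3 na: L, 4 tu: L.
  No heavy syllable in the domain; default to the first syllable of the domain = syllable 1.
  → primary stress on syllable 1.
Suffixed `ta.pu.na:.tu:.da:.li` (6 syllables):
  The final syllable (6, li) is extrametrical; the stress domain is syllables 1–5.
  Weights: 1 ta L, 2 pu L, 3 na: L, 4 tu: L, 5 da: L.
  No heavy syllable in the domain; default to the first syllable of the domain = syllable 1.
  → primary stress on syllable 1.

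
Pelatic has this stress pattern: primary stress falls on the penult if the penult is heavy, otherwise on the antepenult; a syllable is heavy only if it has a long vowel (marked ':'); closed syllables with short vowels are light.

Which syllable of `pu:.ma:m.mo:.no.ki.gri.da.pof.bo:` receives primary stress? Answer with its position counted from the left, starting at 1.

Weights: 7 da L, 8 pof L, 9 bo: H.
The penult (syllable 8, pof) is light, so stress falls on the antepenult (syllable 7, da).
Primary stress: syllable 7 → pu:.ma:m.mo:.no.ki.gri.ˈda.pof.bo:.

7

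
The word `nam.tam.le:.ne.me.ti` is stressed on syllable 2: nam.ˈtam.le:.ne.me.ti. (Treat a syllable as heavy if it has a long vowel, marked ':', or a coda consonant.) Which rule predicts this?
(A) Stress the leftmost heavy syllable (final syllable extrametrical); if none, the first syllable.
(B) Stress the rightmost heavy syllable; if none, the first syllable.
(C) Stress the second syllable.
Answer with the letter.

C

Rule A → syllable 1 (observed: 2).
Rule B → syllable 3 (observed: 2).
Rule C → syllable 2 ✓.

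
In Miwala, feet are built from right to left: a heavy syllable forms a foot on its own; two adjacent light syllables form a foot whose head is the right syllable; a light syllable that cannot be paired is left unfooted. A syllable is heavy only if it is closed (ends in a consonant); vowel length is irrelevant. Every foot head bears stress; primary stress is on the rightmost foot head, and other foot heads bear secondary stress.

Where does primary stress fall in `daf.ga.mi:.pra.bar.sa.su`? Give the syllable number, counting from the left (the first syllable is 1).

7

Weights: 1 daf H, 2 ga L, 3 mi: L, 4 pra L, 5 bar H, 6 sa L, 7 su L.
Parse right to left (heavy = foot alone; LL = one foot; stranded L unfooted): (ˈdaf) ga (mi:.ˈpra) (ˈbar) (sa.ˈsu).
Foot heads: 1, 4, 5, 7.
Primary stress on the rightmost head = syllable 7.
Primary stress: syllable 7 → daf.ga.mi:.pra.bar.sa.ˈsu.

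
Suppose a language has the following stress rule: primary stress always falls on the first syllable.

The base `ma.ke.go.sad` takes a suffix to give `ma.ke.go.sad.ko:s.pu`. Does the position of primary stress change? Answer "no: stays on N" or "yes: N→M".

no: stays on 1

Base `ma.ke.go.sad` (4 syllables):
  The word has 4 syllables; the first syllable is syllable 1 (ma).
  → primary stress on syllable 1.
Suffixed `ma.ke.go.sad.ko:s.pu` (6 syllables):
  The word has 6 syllables; the first syllable is syllable 1 (ma).
  → primary stress on syllable 1.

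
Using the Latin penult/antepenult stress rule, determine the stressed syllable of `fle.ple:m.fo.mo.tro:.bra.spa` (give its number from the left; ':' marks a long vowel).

5

Classical Latin: stress the penult if heavy (long vowel or closed), else the antepenult.
Weights: 5 tro: H, 6 bra L, 7 spa L.
The penult (syllable 6, bra) is light, so stress falls on the antepenult (syllable 5, tro:).
Stress on syllable 5: fle.ple:m.fo.mo.ˈtro:.bra.spa.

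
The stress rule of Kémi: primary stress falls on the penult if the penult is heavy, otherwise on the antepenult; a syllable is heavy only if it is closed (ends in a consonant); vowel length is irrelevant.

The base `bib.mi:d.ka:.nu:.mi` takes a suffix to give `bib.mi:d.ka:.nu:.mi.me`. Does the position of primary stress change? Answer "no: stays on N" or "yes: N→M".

Base `bib.mi:d.ka:.nu:.mi` (5 syllables):
  Weights: 3 ka: L, 4 nu: L, 5 mi L.
  The penult (syllable 4, nu:) is light, so stress falls on the antepenult (syllable 3, ka:).
  → primary stress on syllable 3.
Suffixed `bib.mi:d.ka:.nu:.mi.me` (6 syllables):
  Weights: 4 nu: L, 5 mi L, 6 me L.
  The penult (syllable 5, mi) is light, so stress falls on the antepenult (syllable 4, nu:).
  → primary stress on syllable 4.

yes: 3→4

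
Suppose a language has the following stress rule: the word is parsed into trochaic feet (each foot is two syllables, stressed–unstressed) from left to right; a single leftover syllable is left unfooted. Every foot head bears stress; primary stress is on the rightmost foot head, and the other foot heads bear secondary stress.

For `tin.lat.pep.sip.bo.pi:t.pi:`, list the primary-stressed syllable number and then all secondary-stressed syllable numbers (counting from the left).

primary 5, secondary 1, 3

Parse left to right into trochaic (ˈσσ) feet: (ˈtin.lat) (ˈpep.sip) (ˈbo.pi:t) pi:. Syllable 7 is left unfooted.
Foot heads (stressed positions): 1, 3, 5.
End Rule Rightmost: primary stress on the rightmost head = syllable 5.
Secondary stress on 1, 3: ˌtin.lat.ˌpep.sip.ˈbo.pi:t.pi:.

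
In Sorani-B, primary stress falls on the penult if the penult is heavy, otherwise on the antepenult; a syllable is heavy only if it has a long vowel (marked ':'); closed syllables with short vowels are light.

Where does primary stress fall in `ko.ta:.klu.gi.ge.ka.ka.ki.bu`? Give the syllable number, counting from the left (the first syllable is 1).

Weights: 7 ka L, 8 ki L, 9 bu L.
The penult (syllable 8, ki) is light, so stress falls on the antepenult (syllable 7, ka).
Primary stress: syllable 7 → ko.ta:.klu.gi.ge.ka.ˈka.ki.bu.

7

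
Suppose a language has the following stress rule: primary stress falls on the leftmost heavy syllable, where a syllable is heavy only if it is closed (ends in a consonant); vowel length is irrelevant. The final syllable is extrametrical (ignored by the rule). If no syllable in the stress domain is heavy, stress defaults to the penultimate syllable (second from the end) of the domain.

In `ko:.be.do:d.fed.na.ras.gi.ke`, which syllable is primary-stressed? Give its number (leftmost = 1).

3

The final syllable (8, ke) is extrametrical; the stress domain is syllables 1–7.
Weights: 1 ko: L, 2 be L, 3 do:d H, 4 fed H, 5 na L, 6 ras H, 7 gi L.
Heavy syllables in the domain: 3, 4, 6. The leftmost is syllable 3 (do:d).
Primary stress: syllable 3 → ko:.be.ˈdo:d.fed.na.ras.gi.ke.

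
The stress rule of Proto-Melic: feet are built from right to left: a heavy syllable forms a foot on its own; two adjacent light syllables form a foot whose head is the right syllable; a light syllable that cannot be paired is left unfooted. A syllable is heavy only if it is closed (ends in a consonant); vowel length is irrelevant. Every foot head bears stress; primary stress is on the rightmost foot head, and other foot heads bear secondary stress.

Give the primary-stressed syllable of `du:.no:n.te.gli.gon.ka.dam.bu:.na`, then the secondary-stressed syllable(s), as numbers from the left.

Weights: 1 du: L, 2 no:n H, 3 te L, 4 gli L, 5 gon H, 6 ka L, 7 dam H, 8 bu: L, 9 na L.
Parse right to left (heavy = foot alone; LL = one foot; stranded L unfooted): du: (ˈno:n) (te.ˈgli) (ˈgon) ka (ˈdam) (bu:.ˈna).
Foot heads: 2, 4, 5, 7, 9.
Primary stress on the rightmost head = syllable 9.
Secondary stress on 2, 4, 5, 7: du:.ˌno:n.te.ˌgli.ˌgon.ka.ˌdam.bu:.ˈna.

primary 9, secondary 2, 4, 5, 7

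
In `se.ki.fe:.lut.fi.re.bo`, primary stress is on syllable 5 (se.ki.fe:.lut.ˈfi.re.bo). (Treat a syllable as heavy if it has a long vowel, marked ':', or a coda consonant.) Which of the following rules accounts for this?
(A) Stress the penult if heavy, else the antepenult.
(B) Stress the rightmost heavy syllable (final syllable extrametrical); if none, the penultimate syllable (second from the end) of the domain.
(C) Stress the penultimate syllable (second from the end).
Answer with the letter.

A

Rule A → syllable 5 ✓.
Rule B → syllable 4 (observed: 5).
Rule C → syllable 6 (observed: 5).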